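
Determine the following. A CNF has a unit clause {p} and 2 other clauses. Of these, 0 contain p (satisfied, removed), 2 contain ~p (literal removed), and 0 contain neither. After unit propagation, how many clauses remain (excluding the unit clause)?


Satisfied (removed): 0
Shortened (remain): 2
Unchanged (remain): 0
Remaining = 2 + 0 = 2

2


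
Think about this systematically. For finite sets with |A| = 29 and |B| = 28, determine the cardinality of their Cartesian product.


The Cartesian product A x B contains all ordered pairs (a, b).
|A x B| = |A| * |B| = 29 * 28 = 812

812


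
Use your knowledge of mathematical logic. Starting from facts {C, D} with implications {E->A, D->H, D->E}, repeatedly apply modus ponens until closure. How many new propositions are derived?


Initial facts: {C, D}
Apply modus ponens to closure:
  D and D->H  =>  H
  D and D->E  =>  E
  E and E->A  =>  A
Final known: {A, C, D, E, H}
New propositions: {A, E, H}
Count = 3

3


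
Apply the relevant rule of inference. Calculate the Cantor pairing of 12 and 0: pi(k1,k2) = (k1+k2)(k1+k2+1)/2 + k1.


k1 + k2 = 12
(k1+k2)(k1+k2+1)/2 = 12 * 13 / 2 = 78
pi = 78 + 12 = 90

90


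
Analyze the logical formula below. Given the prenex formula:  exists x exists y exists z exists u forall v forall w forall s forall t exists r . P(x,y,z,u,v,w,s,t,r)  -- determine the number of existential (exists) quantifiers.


Quantifier prefix: exists x exists y exists z exists u forall v forall w forall s forall t exists r
Mark each quantifier type:
  E E E E U U U U E
Universal count = 4, Existential count = 5
Asked for existential (exists) quantifiers: 5

5


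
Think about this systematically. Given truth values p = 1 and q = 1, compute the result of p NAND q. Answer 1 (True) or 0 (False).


p = 1, q = 1
Operation: p NAND q
Evaluate: 1 NAND 1 = 0

0


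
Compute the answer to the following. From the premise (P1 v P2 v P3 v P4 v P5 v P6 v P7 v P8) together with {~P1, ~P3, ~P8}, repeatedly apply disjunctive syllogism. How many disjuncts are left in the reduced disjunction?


Original disjuncts (8): P1, P2, P3, P4, P5, P6, P7, P8
Negated (eliminate): ~P1, ~P3, ~P8
Remaining disjuncts: P2, P4, P5, P6, P7
Count = 8 - 3 = 5

5


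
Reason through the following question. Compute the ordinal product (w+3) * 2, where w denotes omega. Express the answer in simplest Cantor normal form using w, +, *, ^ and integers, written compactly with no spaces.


Compute (w+3) * 2.
Ordinal * is associative and left-distributive over +, but NOT commutative; for finite n>1, n*w = w but w*n stays w*n.
(w+3) * 2 = (w+3) repeated 2 times. Each intermediate +3 is absorbed by the following w; only the last survives: w*2+3.
Result = w*2+3

w*2+3


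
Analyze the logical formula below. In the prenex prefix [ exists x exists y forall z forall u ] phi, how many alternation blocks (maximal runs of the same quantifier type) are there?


Quantifier-type sequence: E E A A  (A=forall, E=exists)
Group into maximal same-type runs:
  Ex2 | Ax2
Number of blocks = 2

2


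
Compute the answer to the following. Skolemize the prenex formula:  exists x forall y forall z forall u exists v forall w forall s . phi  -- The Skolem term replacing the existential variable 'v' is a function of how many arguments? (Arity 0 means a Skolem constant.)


Quantifier prefix: exists x forall y forall z forall u exists v forall w forall s
'v' is existentially quantified at position 5.
Universal variables preceding it: y, z, u
Skolem function arity = 3

3


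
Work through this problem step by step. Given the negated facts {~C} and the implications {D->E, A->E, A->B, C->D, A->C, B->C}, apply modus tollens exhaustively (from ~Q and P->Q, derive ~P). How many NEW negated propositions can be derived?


Initial negated facts: {~C}
Apply modus tollens to closure:
  ~C and A->C  =>  ~A
  ~C and B->C  =>  ~B
Final negated: {~A, ~B, ~C}
New negations: {~A, ~B}
Count = 2

2


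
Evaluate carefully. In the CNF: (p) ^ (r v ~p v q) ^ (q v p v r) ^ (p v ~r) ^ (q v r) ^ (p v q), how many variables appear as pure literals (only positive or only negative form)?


Check each variable for pure literal status:
p: mixed (not pure)
q: pure positive
r: mixed (not pure)
Pure literal count = 1

1


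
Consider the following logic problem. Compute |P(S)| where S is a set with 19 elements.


The power set of a set with n elements has 2^n elements.
|P(S)| = 2^19 = 524288

524288


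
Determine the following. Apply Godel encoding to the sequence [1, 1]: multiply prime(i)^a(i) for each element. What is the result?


Encode each element as an exponent of the corresponding prime:
  2^1 = 2
  3^1 = 3
Product = 2 * 3 = 6

6


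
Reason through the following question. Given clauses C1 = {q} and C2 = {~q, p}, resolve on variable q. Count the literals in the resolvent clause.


Remove q from C1 and ~q from C2.
C1 remainder: {}
C2 remainder: {p}
Union (resolvent): {p}
Resolvent has 1 literal(s).

1


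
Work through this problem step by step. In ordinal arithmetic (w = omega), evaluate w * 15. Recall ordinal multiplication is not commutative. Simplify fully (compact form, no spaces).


Compute w * 15.
Ordinal * is associative and left-distributive over +, but NOT commutative; for finite n>1, n*w = w but w*n stays w*n.
w * 15 means 15 copies of w concatenated: w*15.
Result = w*15

w*15


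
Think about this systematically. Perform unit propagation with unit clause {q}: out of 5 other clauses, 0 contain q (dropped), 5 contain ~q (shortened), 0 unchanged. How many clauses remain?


Satisfied (removed): 0
Shortened (remain): 5
Unchanged (remain): 0
Remaining = 5 + 0 = 5

5


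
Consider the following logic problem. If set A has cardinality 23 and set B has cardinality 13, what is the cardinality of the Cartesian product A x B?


The Cartesian product A x B contains all ordered pairs (a, b).
|A x B| = |A| * |B| = 23 * 13 = 299

299


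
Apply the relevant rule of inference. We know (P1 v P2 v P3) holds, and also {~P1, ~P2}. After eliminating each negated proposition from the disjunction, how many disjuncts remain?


Original disjuncts (3): P1, P2, P3
Negated (eliminate): ~P1, ~P2
Remaining disjuncts: P3
Count = 3 - 2 = 1

1


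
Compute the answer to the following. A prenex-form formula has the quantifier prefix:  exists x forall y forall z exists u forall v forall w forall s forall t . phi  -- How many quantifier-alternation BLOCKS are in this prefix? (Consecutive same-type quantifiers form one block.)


Quantifier-type sequence: E A A E A A A A  (A=forall, E=exists)
Group into maximal same-type runs:
  Ex1 | Ax2 | Ex1 | Ax4
Number of blocks = 4

4


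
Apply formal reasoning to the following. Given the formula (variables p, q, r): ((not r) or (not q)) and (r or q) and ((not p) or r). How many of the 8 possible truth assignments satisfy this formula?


Evaluate all 8 assignments for p, q, r:
p=0, q=0, r=0: 0
p=0, q=0, r=1: 1
p=0, q=1, r=0: 1
p=0, q=1, r=1: 0
p=1, q=0, r=0: 0
p=1, q=0, r=1: 1
p=1, q=1, r=0: 0
p=1, q=1, r=1: 0
Satisfying count = 3

3


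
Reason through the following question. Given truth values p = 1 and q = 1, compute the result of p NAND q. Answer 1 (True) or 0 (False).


p = 1, q = 1
Operation: p NAND q
Evaluate: 1 NAND 1 = 0

0


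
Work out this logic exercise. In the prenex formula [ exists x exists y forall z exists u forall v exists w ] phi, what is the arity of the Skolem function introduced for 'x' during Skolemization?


Quantifier prefix: exists x exists y forall z exists u forall v exists w
'x' is existentially quantified at position 1.
No universal quantifiers precede it.
Skolem function arity = 0 (a Skolem constant)

0


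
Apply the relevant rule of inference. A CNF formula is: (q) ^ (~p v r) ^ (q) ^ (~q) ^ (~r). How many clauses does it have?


A CNF formula is a conjunction of clauses.
Clauses are separated by ^.
Counting the conjuncts: 5 clauses.

5


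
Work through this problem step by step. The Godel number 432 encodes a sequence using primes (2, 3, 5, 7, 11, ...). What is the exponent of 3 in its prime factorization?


Factorize 432 by dividing by 3 repeatedly.
Division steps: 3 divides 432 exactly 3 time(s).
Exponent of 3 = 3

3


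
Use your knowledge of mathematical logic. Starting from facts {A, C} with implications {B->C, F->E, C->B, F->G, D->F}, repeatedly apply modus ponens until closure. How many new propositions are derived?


Initial facts: {A, C}
Apply modus ponens to closure:
  C and C->B  =>  B
Final known: {A, B, C}
New propositions: {B}
Count = 1

1


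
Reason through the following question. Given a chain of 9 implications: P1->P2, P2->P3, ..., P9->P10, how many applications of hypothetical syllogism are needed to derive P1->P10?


With 9 implications in a chain connecting 10 propositions:
P1->P2, P2->P3, ..., P9->P10
Steps needed = (number of implications) - 1 = 9 - 1 = 8

8


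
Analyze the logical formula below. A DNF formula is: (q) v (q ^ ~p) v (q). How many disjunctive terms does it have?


A DNF formula is a disjunction of terms (conjunctions).
Terms are separated by v.
Counting the disjuncts: 3 terms.

3


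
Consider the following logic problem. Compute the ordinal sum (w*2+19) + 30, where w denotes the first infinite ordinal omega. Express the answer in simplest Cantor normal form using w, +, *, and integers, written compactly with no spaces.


Compute (w*2+19) + 30.
Ordinal + is associative but NOT commutative; for finite n>0, n + w = w but w + n stays w+n.
By associativity: (w*2+19) + 30 = w*2 + (19+30) = w*2+49.
Result = w*2+49

w*2+49


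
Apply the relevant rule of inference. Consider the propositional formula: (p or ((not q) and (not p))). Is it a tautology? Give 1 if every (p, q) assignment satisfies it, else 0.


Check all 4 assignments:
p=0, q=0: 1
p=0, q=1: 0
p=1, q=0: 1
p=1, q=1: 1
Satisfying count = 3/4.
Tautology iff count = 4: no.

0


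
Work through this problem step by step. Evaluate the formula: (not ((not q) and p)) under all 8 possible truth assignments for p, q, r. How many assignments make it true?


Check all 8 assignments:
p=0, q=0, r=0: 1
p=0, q=0, r=1: 1
p=0, q=1, r=0: 1
p=0, q=1, r=1: 1
p=1, q=0, r=0: 0
p=1, q=0, r=1: 0
p=1, q=1, r=0: 1
p=1, q=1, r=1: 1
Count of True = 6

6


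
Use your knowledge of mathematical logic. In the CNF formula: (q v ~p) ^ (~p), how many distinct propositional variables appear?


Identify each variable that appears in the formula.
Variables found: p, q
Count = 2

2


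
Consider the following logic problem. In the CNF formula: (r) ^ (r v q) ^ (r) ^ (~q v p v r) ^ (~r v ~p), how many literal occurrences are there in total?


Counting literals in each clause:
Clause 1: 1 literal(s)
Clause 2: 2 literal(s)
Clause 3: 1 literal(s)
Clause 4: 3 literal(s)
Clause 5: 2 literal(s)
Total = 9

9


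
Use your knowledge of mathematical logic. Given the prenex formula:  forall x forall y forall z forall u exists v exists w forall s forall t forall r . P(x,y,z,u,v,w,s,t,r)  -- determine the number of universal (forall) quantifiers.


Quantifier prefix: forall x forall y forall z forall u exists v exists w forall s forall t forall r
Mark each quantifier type:
  U U U U E E U U U
Universal count = 7, Existential count = 2
Asked for universal (forall) quantifiers: 7

7


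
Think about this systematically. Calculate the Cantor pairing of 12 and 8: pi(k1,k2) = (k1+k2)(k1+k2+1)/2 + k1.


k1 + k2 = 20
(k1+k2)(k1+k2+1)/2 = 20 * 21 / 2 = 210
pi = 210 + 12 = 222

222


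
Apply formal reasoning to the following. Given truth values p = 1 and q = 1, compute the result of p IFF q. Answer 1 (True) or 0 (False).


p = 1, q = 1
Operation: p IFF q
Evaluate: 1 IFF 1 = 1

1


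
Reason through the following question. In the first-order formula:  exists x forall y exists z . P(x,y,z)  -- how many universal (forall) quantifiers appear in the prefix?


Quantifier prefix: exists x forall y exists z
Mark each quantifier type:
  E U E
Universal count = 1, Existential count = 2
Asked for universal (forall) quantifiers: 1

1


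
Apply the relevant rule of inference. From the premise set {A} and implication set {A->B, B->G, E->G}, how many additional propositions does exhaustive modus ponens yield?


Initial facts: {A}
Apply modus ponens to closure:
  A and A->B  =>  B
  B and B->G  =>  G
Final known: {A, B, G}
New propositions: {B, G}
Count = 2

2


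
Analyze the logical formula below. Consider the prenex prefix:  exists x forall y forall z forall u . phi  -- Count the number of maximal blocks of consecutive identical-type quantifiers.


Quantifier-type sequence: E A A A  (A=forall, E=exists)
Group into maximal same-type runs:
  Ex1 | Ax3
Number of blocks = 2

2


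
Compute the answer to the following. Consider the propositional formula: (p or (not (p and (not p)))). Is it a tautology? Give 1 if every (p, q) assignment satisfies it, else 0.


Check all 4 assignments:
p=0, q=0: 1
p=0, q=1: 1
p=1, q=0: 1
p=1, q=1: 1
Satisfying count = 4/4.
Tautology iff count = 4: yes.

1


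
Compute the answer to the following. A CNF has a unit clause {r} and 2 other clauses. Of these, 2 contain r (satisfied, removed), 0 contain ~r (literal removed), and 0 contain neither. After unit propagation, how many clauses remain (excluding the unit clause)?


Satisfied (removed): 2
Shortened (remain): 0
Unchanged (remain): 0
Remaining = 0 + 0 = 0

0


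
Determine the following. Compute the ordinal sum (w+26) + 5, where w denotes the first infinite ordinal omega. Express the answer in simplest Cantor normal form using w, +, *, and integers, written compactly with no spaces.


Compute (w+26) + 5.
Ordinal + is associative but NOT commutative; for finite n>0, n + w = w but w + n stays w+n.
By associativity: (w+26) + 5 = w + (26+5) = w+31.
Result = w+31

w+31


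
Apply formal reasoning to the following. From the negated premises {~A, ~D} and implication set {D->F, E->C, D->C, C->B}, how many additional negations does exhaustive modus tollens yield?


Initial negated facts: {~A, ~D}
Apply modus tollens to closure:
  (no implication fires)
Final negated: {~A, ~D}
New negations: {(none)}
Count = 0

0


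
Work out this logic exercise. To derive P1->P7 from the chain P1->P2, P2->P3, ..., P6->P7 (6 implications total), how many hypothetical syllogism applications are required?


With 6 implications in a chain connecting 7 propositions:
P1->P2, P2->P3, ..., P6->P7
Steps needed = (number of implications) - 1 = 6 - 1 = 5

5


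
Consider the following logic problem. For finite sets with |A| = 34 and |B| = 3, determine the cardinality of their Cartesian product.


The Cartesian product A x B contains all ordered pairs (a, b).
|A x B| = |A| * |B| = 34 * 3 = 102

102


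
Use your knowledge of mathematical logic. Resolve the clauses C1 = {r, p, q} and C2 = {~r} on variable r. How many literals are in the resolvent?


Remove r from C1 and ~r from C2.
C1 remainder: {p, q}
C2 remainder: {}
Union (resolvent): {p, q}
Resolvent has 2 literal(s).

2


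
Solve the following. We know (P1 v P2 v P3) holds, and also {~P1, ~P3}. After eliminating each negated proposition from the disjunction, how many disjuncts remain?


Original disjuncts (3): P1, P2, P3
Negated (eliminate): ~P1, ~P3
Remaining disjuncts: P2
Count = 3 - 2 = 1

1


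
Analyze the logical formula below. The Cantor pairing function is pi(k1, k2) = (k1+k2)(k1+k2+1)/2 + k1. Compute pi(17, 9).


k1 + k2 = 26
(k1+k2)(k1+k2+1)/2 = 26 * 27 / 2 = 351
pi = 351 + 17 = 368

368


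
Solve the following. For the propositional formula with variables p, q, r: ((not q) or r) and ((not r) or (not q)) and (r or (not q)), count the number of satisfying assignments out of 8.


Evaluate all 8 assignments for p, q, r:
p=0, q=0, r=0: 1
p=0, q=0, r=1: 1
p=0, q=1, r=0: 0
p=0, q=1, r=1: 0
p=1, q=0, r=0: 1
p=1, q=0, r=1: 1
p=1, q=1, r=0: 0
p=1, q=1, r=1: 0
Satisfying count = 4

4


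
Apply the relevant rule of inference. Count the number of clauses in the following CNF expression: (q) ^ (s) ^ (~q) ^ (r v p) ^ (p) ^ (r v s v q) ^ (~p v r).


A CNF formula is a conjunction of clauses.
Clauses are separated by ^.
Counting the conjuncts: 7 clauses.

7


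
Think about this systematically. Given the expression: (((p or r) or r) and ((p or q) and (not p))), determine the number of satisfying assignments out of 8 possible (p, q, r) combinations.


Check all 8 assignments:
p=0, q=0, r=0: 0
p=0, q=0, r=1: 0
p=0, q=1, r=0: 0
p=0, q=1, r=1: 1
p=1, q=0, r=0: 0
p=1, q=0, r=1: 0
p=1, q=1, r=0: 0
p=1, q=1, r=1: 0
Count of True = 1

1


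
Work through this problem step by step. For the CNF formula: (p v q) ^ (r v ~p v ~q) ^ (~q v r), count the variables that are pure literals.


Check each variable for pure literal status:
p: mixed (not pure)
q: mixed (not pure)
r: pure positive
Pure literal count = 1

1


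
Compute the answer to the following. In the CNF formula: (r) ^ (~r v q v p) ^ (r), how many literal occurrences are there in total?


Counting literals in each clause:
Clause 1: 1 literal(s)
Clause 2: 3 literal(s)
Clause 3: 1 literal(s)
Total = 5

5


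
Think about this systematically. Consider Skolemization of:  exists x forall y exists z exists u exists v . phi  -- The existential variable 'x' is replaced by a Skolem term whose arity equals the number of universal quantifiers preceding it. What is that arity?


Quantifier prefix: exists x forall y exists z exists u exists v
'x' is existentially quantified at position 1.
No universal quantifiers precede it.
Skolem function arity = 0 (a Skolem constant)

0


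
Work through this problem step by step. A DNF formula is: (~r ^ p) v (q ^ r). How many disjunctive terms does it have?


A DNF formula is a disjunction of terms (conjunctions).
Terms are separated by v.
Counting the disjuncts: 2 terms.

2


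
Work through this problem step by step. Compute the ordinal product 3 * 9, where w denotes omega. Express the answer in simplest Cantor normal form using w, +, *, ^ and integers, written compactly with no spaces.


Compute 3 * 9.
Ordinal * is associative and left-distributive over +, but NOT commutative; for finite n>1, n*w = w but w*n stays w*n.
Both finite; ordinal * agrees with natural *: 3 * 9 = 27.
Result = 27

27


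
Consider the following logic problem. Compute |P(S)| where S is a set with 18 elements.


The power set of a set with n elements has 2^n elements.
|P(S)| = 2^18 = 262144

262144


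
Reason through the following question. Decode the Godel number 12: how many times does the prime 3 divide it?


Factorize 12 by dividing by 3 repeatedly.
Division steps: 3 divides 12 exactly 1 time(s).
Exponent of 3 = 1

1


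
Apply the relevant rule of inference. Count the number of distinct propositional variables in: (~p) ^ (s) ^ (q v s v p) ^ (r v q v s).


Identify each variable that appears in the formula.
Variables found: p, q, r, s
Count = 4

4


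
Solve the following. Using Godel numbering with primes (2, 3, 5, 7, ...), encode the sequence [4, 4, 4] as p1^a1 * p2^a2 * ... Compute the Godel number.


Encode each element as an exponent of the corresponding prime:
  2^4 = 16
  3^4 = 81
  5^4 = 625
Product = 16 * 81 * 625 = 810000

810000


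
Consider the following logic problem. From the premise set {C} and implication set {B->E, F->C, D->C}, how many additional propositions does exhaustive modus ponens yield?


Initial facts: {C}
Apply modus ponens to closure:
  (no implication fires)
Final known: {C}
New propositions: {(none)}
Count = 0

0


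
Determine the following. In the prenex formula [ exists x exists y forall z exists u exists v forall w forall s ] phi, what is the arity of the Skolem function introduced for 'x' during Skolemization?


Quantifier prefix: exists x exists y forall z exists u exists v forall w forall s
'x' is existentially quantified at position 1.
No universal quantifiers precede it.
Skolem function arity = 0 (a Skolem constant)

0


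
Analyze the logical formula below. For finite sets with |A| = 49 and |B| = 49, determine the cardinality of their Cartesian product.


The Cartesian product A x B contains all ordered pairs (a, b).
|A x B| = |A| * |B| = 49 * 49 = 2401

2401


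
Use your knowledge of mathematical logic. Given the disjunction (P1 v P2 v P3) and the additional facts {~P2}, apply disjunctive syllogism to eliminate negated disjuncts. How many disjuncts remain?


Original disjuncts (3): P1, P2, P3
Negated (eliminate): ~P2
Remaining disjuncts: P1, P3
Count = 3 - 1 = 2

2


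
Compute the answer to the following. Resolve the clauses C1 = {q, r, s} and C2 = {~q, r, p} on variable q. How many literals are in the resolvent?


Remove q from C1 and ~q from C2.
C1 remainder: {r, s}
C2 remainder: {r, p}
Union (resolvent): {p, r, s}
Resolvent has 3 literal(s).

3


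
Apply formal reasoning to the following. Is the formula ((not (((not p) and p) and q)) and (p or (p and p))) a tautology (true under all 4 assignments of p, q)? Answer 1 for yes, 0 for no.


Check all 4 assignments:
p=0, q=0: 0
p=0, q=1: 0
p=1, q=0: 1
p=1, q=1: 1
Satisfying count = 2/4.
Tautology iff count = 4: no.

0


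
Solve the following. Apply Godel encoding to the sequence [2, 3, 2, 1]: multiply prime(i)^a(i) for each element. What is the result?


Encode each element as an exponent of the corresponding prime:
  2^2 = 4
  3^3 = 27
  5^2 = 25
  7^1 = 7
Product = 4 * 27 * 25 * 7 = 18900

18900


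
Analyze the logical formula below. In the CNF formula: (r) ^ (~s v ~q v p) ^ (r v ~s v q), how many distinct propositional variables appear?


Identify each variable that appears in the formula.
Variables found: p, q, r, s
Count = 4

4


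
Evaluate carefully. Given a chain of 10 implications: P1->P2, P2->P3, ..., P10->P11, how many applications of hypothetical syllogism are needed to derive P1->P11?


With 10 implications in a chain connecting 11 propositions:
P1->P2, P2->P3, ..., P10->P11
Steps needed = (number of implications) - 1 = 10 - 1 = 9

9


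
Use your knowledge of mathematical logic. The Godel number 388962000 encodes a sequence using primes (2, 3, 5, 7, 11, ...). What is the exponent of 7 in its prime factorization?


Factorize 388962000 by dividing by 7 repeatedly.
Division steps: 7 divides 388962000 exactly 4 time(s).
Exponent of 7 = 4

4


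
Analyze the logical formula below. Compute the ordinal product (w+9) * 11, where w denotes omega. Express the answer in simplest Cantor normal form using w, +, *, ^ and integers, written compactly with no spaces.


Compute (w+9) * 11.
Ordinal * is associative and left-distributive over +, but NOT commutative; for finite n>1, n*w = w but w*n stays w*n.
(w+9) * 11 = (w+9) repeated 11 times. Each intermediate +9 is absorbed by the following w; only the last survives: w*11+9.
Result = w*11+9

w*11+9


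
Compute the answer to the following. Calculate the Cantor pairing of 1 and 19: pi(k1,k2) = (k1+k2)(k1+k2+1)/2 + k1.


k1 + k2 = 20
(k1+k2)(k1+k2+1)/2 = 20 * 21 / 2 = 210
pi = 210 + 1 = 211

211


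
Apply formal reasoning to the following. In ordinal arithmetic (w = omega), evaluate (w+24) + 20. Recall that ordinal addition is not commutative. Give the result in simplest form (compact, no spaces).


Compute (w+24) + 20.
Ordinal + is associative but NOT commutative; for finite n>0, n + w = w but w + n stays w+n.
By associativity: (w+24) + 20 = w + (24+20) = w+44.
Result = w+44

w+44


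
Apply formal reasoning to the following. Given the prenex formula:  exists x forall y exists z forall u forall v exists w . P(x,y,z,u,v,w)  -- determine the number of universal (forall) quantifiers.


Quantifier prefix: exists x forall y exists z forall u forall v exists w
Mark each quantifier type:
  E U E U U E
Universal count = 3, Existential count = 3
Asked for universal (forall) quantifiers: 3

3


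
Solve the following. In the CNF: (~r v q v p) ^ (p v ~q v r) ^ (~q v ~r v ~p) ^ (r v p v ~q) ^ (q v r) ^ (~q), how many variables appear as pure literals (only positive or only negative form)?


Check each variable for pure literal status:
p: mixed (not pure)
q: mixed (not pure)
r: mixed (not pure)
Pure literal count = 0

0


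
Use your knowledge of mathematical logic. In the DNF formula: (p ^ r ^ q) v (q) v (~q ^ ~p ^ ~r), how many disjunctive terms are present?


A DNF formula is a disjunction of terms (conjunctions).
Terms are separated by v.
Counting the disjuncts: 3 terms.

3


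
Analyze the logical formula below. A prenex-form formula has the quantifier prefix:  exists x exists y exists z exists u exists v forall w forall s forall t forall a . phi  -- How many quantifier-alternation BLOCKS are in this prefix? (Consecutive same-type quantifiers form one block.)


Quantifier-type sequence: E E E E E A A A A  (A=forall, E=exists)
Group into maximal same-type runs:
  Ex5 | Ax4
Number of blocks = 2

2


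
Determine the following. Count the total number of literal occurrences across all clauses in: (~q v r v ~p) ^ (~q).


Counting literals in each clause:
Clause 1: 3 literal(s)
Clause 2: 1 literal(s)
Total = 4

4


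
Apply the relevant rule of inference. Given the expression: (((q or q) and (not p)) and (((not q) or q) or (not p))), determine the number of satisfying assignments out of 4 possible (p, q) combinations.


Check all 4 assignments:
p=0, q=0: 0
p=0, q=1: 1
p=1, q=0: 0
p=1, q=1: 0
Count of True = 1

1


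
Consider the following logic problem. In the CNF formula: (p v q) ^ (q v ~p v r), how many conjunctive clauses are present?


A CNF formula is a conjunction of clauses.
Clauses are separated by ^.
Counting the conjuncts: 2 clauses.

2


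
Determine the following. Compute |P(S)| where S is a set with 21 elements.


The power set of a set with n elements has 2^n elements.
|P(S)| = 2^21 = 2097152

2097152


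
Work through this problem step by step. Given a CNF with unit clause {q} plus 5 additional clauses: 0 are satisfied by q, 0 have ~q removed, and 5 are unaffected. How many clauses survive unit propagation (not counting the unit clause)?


Satisfied (removed): 0
Shortened (remain): 0
Unchanged (remain): 5
Remaining = 0 + 5 = 5

5


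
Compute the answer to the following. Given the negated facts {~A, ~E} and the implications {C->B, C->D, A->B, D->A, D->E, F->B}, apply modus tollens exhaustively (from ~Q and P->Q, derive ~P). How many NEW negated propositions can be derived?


Initial negated facts: {~A, ~E}
Apply modus tollens to closure:
  ~A and D->A  =>  ~D
  ~D and C->D  =>  ~C
Final negated: {~A, ~C, ~D, ~E}
New negations: {~C, ~D}
Count = 2

2


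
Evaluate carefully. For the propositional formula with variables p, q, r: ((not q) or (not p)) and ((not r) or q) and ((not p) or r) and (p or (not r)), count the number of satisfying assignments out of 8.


Evaluate all 8 assignments for p, q, r:
p=0, q=0, r=0: 1
p=0, q=0, r=1: 0
p=0, q=1, r=0: 1
p=0, q=1, r=1: 0
p=1, q=0, r=0: 0
p=1, q=0, r=1: 0
p=1, q=1, r=0: 0
p=1, q=1, r=1: 0
Satisfying count = 2

2


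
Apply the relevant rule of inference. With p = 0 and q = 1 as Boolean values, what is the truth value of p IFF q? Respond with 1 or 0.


p = 0, q = 1
Operation: p IFF q
Evaluate: 0 IFF 1 = 0

0


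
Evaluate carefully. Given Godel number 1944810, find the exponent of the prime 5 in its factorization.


Factorize 1944810 by dividing by 5 repeatedly.
Division steps: 5 divides 1944810 exactly 1 time(s).
Exponent of 5 = 1

1


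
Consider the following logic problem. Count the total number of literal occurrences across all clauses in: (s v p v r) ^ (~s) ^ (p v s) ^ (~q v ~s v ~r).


Counting literals in each clause:
Clause 1: 3 literal(s)
Clause 2: 1 literal(s)
Clause 3: 2 literal(s)
Clause 4: 3 literal(s)
Total = 9

9


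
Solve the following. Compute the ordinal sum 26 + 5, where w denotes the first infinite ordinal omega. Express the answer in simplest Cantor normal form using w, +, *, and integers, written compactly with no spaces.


Compute 26 + 5.
Ordinal + is associative but NOT commutative; for finite n>0, n + w = w but w + n stays w+n.
Both operands finite; ordinal + agrees with natural +: 26 + 5 = 31.
Result = 31

31


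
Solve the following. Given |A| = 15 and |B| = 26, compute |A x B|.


The Cartesian product A x B contains all ordered pairs (a, b).
|A x B| = |A| * |B| = 15 * 26 = 390

390


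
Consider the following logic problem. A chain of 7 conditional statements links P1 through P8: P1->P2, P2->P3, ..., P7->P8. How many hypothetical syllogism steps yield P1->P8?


With 7 implications in a chain connecting 8 propositions:
P1->P2, P2->P3, ..., P7->P8
Steps needed = (number of implications) - 1 = 7 - 1 = 6

6


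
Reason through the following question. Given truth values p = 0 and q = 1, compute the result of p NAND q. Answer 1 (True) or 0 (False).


p = 0, q = 1
Operation: p NAND q
Evaluate: 0 NAND 1 = 1

1


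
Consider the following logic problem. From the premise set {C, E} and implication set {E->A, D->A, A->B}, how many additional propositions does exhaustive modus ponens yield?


Initial facts: {C, E}
Apply modus ponens to closure:
  E and E->A  =>  A
  A and A->B  =>  B
Final known: {A, B, C, E}
New propositions: {A, B}
Count = 2

2


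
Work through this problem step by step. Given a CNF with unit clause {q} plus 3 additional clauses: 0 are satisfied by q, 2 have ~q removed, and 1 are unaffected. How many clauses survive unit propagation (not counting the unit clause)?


Satisfied (removed): 0
Shortened (remain): 2
Unchanged (remain): 1
Remaining = 2 + 1 = 3

3


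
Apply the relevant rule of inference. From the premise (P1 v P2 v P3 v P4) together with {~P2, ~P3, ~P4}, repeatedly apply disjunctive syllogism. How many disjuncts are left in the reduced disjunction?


Original disjuncts (4): P1, P2, P3, P4
Negated (eliminate): ~P2, ~P3, ~P4
Remaining disjuncts: P1
Count = 4 - 3 = 1

1


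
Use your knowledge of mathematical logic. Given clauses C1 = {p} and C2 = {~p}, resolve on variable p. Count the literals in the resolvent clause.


Remove p from C1 and ~p from C2.
C1 remainder: {}
C2 remainder: {}
Union (resolvent): {} (empty clause)
Resolvent has 0 literal(s).

0


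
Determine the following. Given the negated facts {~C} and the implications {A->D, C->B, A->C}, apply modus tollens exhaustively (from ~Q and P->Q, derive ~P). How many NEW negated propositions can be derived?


Initial negated facts: {~C}
Apply modus tollens to closure:
  ~C and A->C  =>  ~A
Final negated: {~A, ~C}
New negations: {~A}
Count = 1

1


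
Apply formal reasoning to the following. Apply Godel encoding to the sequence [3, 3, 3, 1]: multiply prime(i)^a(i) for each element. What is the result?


Encode each element as an exponent of the corresponding prime:
  2^3 = 8
  3^3 = 27
  5^3 = 125
  7^1 = 7
Product = 8 * 27 * 125 * 7 = 189000

189000


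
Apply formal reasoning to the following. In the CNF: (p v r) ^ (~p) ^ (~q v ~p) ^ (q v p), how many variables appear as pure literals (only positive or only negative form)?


Check each variable for pure literal status:
p: mixed (not pure)
q: mixed (not pure)
r: pure positive
Pure literal count = 1

1


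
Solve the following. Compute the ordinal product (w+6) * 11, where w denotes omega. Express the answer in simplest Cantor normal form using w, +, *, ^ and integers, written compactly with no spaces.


Compute (w+6) * 11.
Ordinal * is associative and left-distributive over +, but NOT commutative; for finite n>1, n*w = w but w*n stays w*n.
(w+6) * 11 = (w+6) repeated 11 times. Each intermediate +6 is absorbed by the following w; only the last survives: w*11+6.
Result = w*11+6

w*11+6


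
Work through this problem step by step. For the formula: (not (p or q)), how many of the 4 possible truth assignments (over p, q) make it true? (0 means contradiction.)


Check all 4 assignments:
p=0, q=0: 1
p=0, q=1: 0
p=1, q=0: 0
p=1, q=1: 0
Count of True = 1

1


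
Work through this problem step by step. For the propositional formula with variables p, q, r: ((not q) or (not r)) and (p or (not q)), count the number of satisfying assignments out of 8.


Evaluate all 8 assignments for p, q, r:
p=0, q=0, r=0: 1
p=0, q=0, r=1: 1
p=0, q=1, r=0: 0
p=0, q=1, r=1: 0
p=1, q=0, r=0: 1
p=1, q=0, r=1: 1
p=1, q=1, r=0: 1
p=1, q=1, r=1: 0
Satisfying count = 5

5


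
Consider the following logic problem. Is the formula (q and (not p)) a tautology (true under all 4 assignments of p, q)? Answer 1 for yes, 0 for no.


Check all 4 assignments:
p=0, q=0: 0
p=0, q=1: 1
p=1, q=0: 0
p=1, q=1: 0
Satisfying count = 1/4.
Tautology iff count = 4: no.

0


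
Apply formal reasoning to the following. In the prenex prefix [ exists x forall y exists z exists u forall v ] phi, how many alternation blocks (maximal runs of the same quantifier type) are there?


Quantifier-type sequence: E A E E A  (A=forall, E=exists)
Group into maximal same-type runs:
  Ex1 | Ax1 | Ex2 | Ax1
Number of blocks = 4

4


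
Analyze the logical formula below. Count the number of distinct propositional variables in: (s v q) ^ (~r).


Identify each variable that appears in the formula.
Variables found: q, r, s
Count = 3

3


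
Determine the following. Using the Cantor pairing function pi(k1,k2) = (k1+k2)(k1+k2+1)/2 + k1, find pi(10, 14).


k1 + k2 = 24
(k1+k2)(k1+k2+1)/2 = 24 * 25 / 2 = 300
pi = 300 + 10 = 310

310


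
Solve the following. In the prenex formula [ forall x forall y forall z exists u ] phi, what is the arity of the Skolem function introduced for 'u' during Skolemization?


Quantifier prefix: forall x forall y forall z exists u
'u' is existentially quantified at position 4.
Universal variables preceding it: x, y, z
Skolem function arity = 3

3


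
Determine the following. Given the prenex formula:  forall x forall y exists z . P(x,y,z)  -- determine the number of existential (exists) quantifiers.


Quantifier prefix: forall x forall y exists z
Mark each quantifier type:
  U U E
Universal count = 2, Existential count = 1
Asked for existential (exists) quantifiers: 1

1


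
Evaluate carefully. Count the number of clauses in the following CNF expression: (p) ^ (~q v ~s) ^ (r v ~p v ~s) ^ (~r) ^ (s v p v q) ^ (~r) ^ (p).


A CNF formula is a conjunction of clauses.
Clauses are separated by ^.
Counting the conjuncts: 7 clauses.

7


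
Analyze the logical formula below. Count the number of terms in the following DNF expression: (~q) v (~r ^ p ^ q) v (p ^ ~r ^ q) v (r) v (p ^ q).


A DNF formula is a disjunction of terms (conjunctions).
Terms are separated by v.
Counting the disjuncts: 5 terms.

5


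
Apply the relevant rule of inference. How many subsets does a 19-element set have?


The power set of a set with n elements has 2^n elements.
|P(S)| = 2^19 = 524288

524288


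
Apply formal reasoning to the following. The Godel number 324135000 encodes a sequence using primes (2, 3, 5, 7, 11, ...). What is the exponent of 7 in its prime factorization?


Factorize 324135000 by dividing by 7 repeatedly.
Division steps: 7 divides 324135000 exactly 4 time(s).
Exponent of 7 = 4

4


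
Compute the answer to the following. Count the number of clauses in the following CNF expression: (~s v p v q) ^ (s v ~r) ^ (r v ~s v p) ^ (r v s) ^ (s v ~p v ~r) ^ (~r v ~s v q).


A CNF formula is a conjunction of clauses.
Clauses are separated by ^.
Counting the conjuncts: 6 clauses.

6


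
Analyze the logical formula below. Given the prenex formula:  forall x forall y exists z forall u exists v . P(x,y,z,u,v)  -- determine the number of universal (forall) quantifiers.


Quantifier prefix: forall x forall y exists z forall u exists v
Mark each quantifier type:
  U U E U E
Universal count = 3, Existential count = 2
Asked for universal (forall) quantifiers: 3

3


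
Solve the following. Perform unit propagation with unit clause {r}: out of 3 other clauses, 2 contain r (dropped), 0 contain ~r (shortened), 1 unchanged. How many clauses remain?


Satisfied (removed): 2
Shortened (remain): 0
Unchanged (remain): 1
Remaining = 0 + 1 = 1

1


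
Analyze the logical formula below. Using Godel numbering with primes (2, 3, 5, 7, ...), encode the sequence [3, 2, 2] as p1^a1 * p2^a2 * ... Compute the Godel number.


Encode each element as an exponent of the corresponding prime:
  2^3 = 8
  3^2 = 9
  5^2 = 25
Product = 8 * 9 * 25 = 1800

1800


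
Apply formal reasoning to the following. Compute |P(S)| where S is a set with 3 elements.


The power set of a set with n elements has 2^n elements.
|P(S)| = 2^3 = 8

8


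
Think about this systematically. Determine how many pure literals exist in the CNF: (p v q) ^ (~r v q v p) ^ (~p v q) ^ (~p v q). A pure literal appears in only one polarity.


Check each variable for pure literal status:
p: mixed (not pure)
q: pure positive
r: pure negative
Pure literal count = 2

2


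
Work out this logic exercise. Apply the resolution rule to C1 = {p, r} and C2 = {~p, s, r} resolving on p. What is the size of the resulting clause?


Remove p from C1 and ~p from C2.
C1 remainder: {r}
C2 remainder: {s, r}
Union (resolvent): {r, s}
Resolvent has 2 literal(s).

2


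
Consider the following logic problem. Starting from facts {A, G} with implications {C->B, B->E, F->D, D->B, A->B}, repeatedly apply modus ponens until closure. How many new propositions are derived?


Initial facts: {A, G}
Apply modus ponens to closure:
  A and A->B  =>  B
  B and B->E  =>  E
Final known: {A, B, E, G}
New propositions: {B, E}
Count = 2

2


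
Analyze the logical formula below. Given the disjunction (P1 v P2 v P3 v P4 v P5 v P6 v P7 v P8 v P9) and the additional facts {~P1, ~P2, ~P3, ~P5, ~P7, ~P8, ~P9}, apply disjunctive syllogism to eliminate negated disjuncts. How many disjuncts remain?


Original disjuncts (9): P1, P2, P3, P4, P5, P6, P7, P8, P9
Negated (eliminate): ~P1, ~P2, ~P3, ~P5, ~P7, ~P8, ~P9
Remaining disjuncts: P4, P6
Count = 9 - 7 = 2

2


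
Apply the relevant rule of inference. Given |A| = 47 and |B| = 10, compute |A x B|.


The Cartesian product A x B contains all ordered pairs (a, b).
|A x B| = |A| * |B| = 47 * 10 = 470

470


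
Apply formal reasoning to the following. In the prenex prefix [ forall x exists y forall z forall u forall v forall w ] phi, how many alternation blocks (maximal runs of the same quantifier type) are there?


Quantifier-type sequence: A E A A A A  (A=forall, E=exists)
Group into maximal same-type runs:
  Ax1 | Ex1 | Ax4
Number of blocks = 3

3


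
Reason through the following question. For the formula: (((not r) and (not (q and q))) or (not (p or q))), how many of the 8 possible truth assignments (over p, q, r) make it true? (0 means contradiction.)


Check all 8 assignments:
p=0, q=0, r=0: 1
p=0, q=0, r=1: 1
p=0, q=1, r=0: 0
p=0, q=1, r=1: 0
p=1, q=0, r=0: 1
p=1, q=0, r=1: 0
p=1, q=1, r=0: 0
p=1, q=1, r=1: 0
Count of True = 3

3


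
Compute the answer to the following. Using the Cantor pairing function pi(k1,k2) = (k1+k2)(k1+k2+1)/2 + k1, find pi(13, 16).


k1 + k2 = 29
(k1+k2)(k1+k2+1)/2 = 29 * 30 / 2 = 435
pi = 435 + 13 = 448

448


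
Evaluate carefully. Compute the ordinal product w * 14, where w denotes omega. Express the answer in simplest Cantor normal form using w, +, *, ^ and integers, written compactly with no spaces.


Compute w * 14.
Ordinal * is associative and left-distributive over +, but NOT commutative; for finite n>1, n*w = w but w*n stays w*n.
w * 14 means 14 copies of w concatenated: w*14.
Result = w*14

w*14


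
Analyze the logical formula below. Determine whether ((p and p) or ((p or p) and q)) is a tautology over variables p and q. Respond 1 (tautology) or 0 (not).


Check all 4 assignments:
p=0, q=0: 0
p=0, q=1: 0
p=1, q=0: 1
p=1, q=1: 1
Satisfying count = 2/4.
Tautology iff count = 4: no.

0
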